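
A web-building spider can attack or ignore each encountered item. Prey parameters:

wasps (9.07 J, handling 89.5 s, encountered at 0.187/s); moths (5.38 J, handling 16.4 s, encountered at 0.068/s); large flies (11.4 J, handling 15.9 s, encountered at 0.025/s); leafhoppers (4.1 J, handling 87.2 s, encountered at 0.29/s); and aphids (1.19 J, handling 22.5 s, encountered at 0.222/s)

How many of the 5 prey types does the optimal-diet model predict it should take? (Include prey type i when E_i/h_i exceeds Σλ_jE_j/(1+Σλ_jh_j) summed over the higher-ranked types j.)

2

Profitabilities (E/h, J/s): large flies 0.717, moths 0.328, wasps 0.101, aphids 0.0529, leafhoppers 0.047. Add prey in this order while the next type's profitability exceeds the intake rate on those already taken.
Rate on top 1: 0.2039. moths: 0.328 > 0.2039 → include.
Rate on top 2: 0.259. wasps: 0.101 < 0.259 → exclude; stop.
Optimal diet: large flies, moths — 2 of 5 types.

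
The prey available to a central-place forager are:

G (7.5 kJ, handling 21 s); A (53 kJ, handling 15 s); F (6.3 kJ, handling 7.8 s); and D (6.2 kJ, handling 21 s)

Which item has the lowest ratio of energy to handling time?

D

Profitability E/h (kJ/s): G = 7.5/21 = 0.357, A = 53/15 = 3.53, F = 6.3/7.8 = 0.808, D = 6.2/21 = 0.295.
Ranked: A > F > G > D.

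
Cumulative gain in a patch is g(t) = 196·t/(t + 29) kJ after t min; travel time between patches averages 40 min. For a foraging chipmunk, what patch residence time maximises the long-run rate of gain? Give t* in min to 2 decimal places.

Maximise g(t)/(T+t): set derivative to zero → g'(t)(T+t) = g(t).
g'(t) = 196·29/(t + 29)². Setting 196·29/(t+29)² = 196t/[(t+29)(40+t)] gives 29(40+t) = t(t+29), so t² = 29×40 = 1160.
t* = √1160 = 34.06 min.

34.06 min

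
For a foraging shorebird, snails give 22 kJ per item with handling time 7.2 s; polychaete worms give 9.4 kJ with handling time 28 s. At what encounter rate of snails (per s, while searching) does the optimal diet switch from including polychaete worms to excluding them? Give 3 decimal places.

0.017 per s

The zero-one rule: include polychaete worms iff E₂/h₂ > λE₁/(1+λh₁). Equality gives the switch point.
λE₁h₂ = E₂ + λE₂h₁ ⇒ λ = E₂/(E₁h₂ − E₂h₁) = 9.4/(616 − 67.68) = 0.01714 per s.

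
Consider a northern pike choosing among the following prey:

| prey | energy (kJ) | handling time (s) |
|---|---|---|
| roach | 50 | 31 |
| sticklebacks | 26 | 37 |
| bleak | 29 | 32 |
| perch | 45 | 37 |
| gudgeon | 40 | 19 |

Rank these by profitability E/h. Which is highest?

gudgeon

Profitability E/h (kJ/s): roach = 50/31 = 1.61, sticklebacks = 26/37 = 0.703, bleak = 29/32 = 0.906, perch = 45/37 = 1.22, gudgeon = 40/19 = 2.11.
Ranked: gudgeon > roach > perch > bleak > sticklebacks.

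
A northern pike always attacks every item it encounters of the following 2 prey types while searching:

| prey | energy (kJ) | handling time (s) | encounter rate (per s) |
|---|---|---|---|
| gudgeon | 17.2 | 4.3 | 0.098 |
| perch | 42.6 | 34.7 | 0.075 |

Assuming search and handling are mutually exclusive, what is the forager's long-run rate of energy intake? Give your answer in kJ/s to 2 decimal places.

R = Σλ_iE_i / (1 + Σλ_ih_i)
Numerator: 0.098×17.2 + 0.075×42.6 = 4.881
Denominator: 1 + 0.098×4.3 + 0.075×34.7 = 4.024
R = 4.881/4.024 = 1.213 kJ/s

1.21 kJ/s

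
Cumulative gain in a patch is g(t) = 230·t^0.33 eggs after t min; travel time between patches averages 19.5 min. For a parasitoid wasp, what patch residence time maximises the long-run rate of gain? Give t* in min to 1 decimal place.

By the marginal value theorem, leave when the instantaneous gain rate g'(t) equals the habitat-wide average g(t)/(T + t).
g'(t) = 0.33·230·t^-0.67. Setting 0.33·230·t^-0.67 = 230·t^0.33/(19.5+t) gives 0.33(19.5+t) = t, so 0.67·t = 0.33×19.5.
t* = 0.33×19.5/0.67 = 9.604 min.

9.6 min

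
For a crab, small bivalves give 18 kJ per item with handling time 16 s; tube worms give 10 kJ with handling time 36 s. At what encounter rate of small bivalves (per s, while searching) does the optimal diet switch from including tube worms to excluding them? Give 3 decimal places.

The zero-one rule: include tube worms iff E₂/h₂ > λE₁/(1+λh₁). Equality gives the switch point.
λE₁h₂ = E₂ + λE₂h₁ ⇒ λ = E₂/(E₁h₂ − E₂h₁) = 10/(648 − 160) = 0.02049 per s.

0.020 per s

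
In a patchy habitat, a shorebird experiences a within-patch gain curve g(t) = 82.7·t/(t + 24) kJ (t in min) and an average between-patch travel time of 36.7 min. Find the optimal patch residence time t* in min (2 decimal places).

29.68 min

Optimal t* satisfies g'(t*) = g(t*)/(T + t*).
g'(t) = 82.7·24/(t + 24)². Setting 82.7·24/(t+24)² = 82.7t/[(t+24)(36.7+t)] gives 24(36.7+t) = t(t+24), so t² = 24×36.7 = 880.8.
t* = √880.8 = 29.68 min.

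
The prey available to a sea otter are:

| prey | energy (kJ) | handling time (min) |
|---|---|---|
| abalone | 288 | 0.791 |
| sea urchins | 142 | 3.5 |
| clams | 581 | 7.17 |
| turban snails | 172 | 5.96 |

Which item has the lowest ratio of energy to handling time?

In descending order of E/h:
abalone: 288/0.791 = 364 kJ/min
clams: 581/7.17 = 81 kJ/min
sea urchins: 142/3.5 = 40.6 kJ/min
turban snails: 172/5.96 = 28.9 kJ/min

turban snails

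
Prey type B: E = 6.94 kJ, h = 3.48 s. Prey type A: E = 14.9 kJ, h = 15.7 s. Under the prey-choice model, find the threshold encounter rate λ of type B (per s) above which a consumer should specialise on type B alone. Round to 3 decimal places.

0.261 per s

Drop type A once their profitability E₂/h₂ falls below the rate achievable on type B alone: E₂/h₂ = λE₁/(1 + λh₁).
Solve for λ: λE₁h₂ = E₂(1 + λh₁) → λ(E₁h₂ − E₂h₁) = E₂ → λ = E₂/(E₁h₂ − E₂h₁).
λ = 14.9/(6.94×15.7 − 14.9×3.48) = 14.9/57.11 = 0.2609 per s.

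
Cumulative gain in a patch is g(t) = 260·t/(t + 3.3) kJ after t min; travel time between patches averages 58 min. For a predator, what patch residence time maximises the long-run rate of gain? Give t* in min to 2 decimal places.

Maximise g(t)/(T+t): set derivative to zero → g'(t)(T+t) = g(t).
g'(t) = 260·3.3/(t + 3.3)². Setting 260·3.3/(t+3.3)² = 260t/[(t+3.3)(58+t)] gives 3.3(58+t) = t(t+3.3), so t² = 3.3×58 = 191.4.
t* = √191.4 = 13.83 min.

13.83 min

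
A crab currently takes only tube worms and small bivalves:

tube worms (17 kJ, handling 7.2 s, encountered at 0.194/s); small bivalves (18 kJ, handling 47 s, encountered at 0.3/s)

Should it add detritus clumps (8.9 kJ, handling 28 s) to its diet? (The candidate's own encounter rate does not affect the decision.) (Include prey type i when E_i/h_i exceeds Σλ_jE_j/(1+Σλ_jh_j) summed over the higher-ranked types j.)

Current rate: (0.194×17 + 0.3×18)/(1 + 0.194×7.2 + 0.3×47) = 0.5273 kJ/s.
detritus clumps: E/h = 8.9/28 = 0.3179 kJ/s.
Since 0.3179 < R, time spent handling detritus clumps is better spent searching.

No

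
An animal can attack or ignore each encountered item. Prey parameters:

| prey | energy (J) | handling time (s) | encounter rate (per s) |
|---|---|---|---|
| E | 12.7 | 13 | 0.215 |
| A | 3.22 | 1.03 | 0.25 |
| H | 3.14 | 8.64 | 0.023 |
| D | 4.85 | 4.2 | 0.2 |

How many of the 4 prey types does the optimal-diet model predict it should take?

Profitabilities (E/h, J/s): A 3.13, D 1.15, E 0.977, H 0.363. Add prey in this order while the next type's profitability exceeds the intake rate on those already taken.
Rate on top 1: 0.6402. D: 1.15 > 0.6402 → include.
Rate on top 2: 0.8462. E: 0.977 > 0.8462 → include.
Rate on top 3: 0.9209. H: 0.363 < 0.9209 → exclude; stop.
Optimal diet: A, D, E — 3 of 4 types.

3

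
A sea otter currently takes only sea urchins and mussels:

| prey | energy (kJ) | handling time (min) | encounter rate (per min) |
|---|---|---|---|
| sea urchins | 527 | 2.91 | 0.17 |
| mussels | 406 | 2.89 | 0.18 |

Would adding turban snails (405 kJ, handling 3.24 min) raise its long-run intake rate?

Yes

Intake rate on the current diet: R = (0.17×527 + 0.18×406) / (1 + 0.17×2.91 + 0.18×2.89) = 162.7/2.015 = 80.73 kJ/min.
Profitability of turban snails: 405/3.24 = 125 kJ/min.
Since 125 > R, including turban snails increases the long-run rate.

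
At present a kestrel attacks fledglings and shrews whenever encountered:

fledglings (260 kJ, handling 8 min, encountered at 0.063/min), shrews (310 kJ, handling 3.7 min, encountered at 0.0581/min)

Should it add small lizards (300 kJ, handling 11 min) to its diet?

Intake rate on the current diet: R = (0.063×260 + 0.0581×310) / (1 + 0.063×8 + 0.0581×3.7) = 34.39/1.719 = 20.01 kJ/min.
Profitability of small lizards: 300/11 = 27.27 kJ/min.
27.27 > 20.01, so adding small lizards raises the average — include it.

Yes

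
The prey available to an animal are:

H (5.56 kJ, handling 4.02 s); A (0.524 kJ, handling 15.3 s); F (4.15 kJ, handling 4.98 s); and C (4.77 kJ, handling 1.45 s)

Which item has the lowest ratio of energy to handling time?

Profitability E/h (kJ/s): H = 5.56/4.02 = 1.38, A = 0.524/15.3 = 0.0342, F = 4.15/4.98 = 0.833, C = 4.77/1.45 = 3.29.
Ranked: C > H > F > A.

A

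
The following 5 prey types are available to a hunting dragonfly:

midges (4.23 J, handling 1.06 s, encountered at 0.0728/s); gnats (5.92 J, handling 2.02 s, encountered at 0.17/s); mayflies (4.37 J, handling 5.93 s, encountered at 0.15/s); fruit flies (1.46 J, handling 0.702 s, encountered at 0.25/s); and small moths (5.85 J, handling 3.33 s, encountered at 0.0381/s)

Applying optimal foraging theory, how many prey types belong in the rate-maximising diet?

Profitabilities (E/h, J/s): midges 3.99, gnats 2.93, fruit flies 2.08, small moths 1.76, mayflies 0.737. Add prey in this order while the next type's profitability exceeds the intake rate on those already taken.
Rate on top 1: 0.2859. gnats: 2.93 > 0.2859 → include.
Rate on top 2: 0.9252. fruit flies: 2.08 > 0.9252 → include.
Rate on top 3: 1.052. small moths: 1.76 > 1.052 → include.
Rate on top 4: 1.104. mayflies: 0.737 < 1.104 → exclude; stop.
Optimal diet: midges, gnats, fruit flies, small moths — 4 of 5 types.

4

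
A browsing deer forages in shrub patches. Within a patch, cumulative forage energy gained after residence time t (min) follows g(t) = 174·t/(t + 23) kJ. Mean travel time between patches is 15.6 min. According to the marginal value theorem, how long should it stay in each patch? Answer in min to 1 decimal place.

18.9 min

Optimal t* satisfies g'(t*) = g(t*)/(T + t*).
g'(t) = 174·23/(t + 23)². Setting 174·23/(t+23)² = 174t/[(t+23)(15.6+t)] gives 23(15.6+t) = t(t+23), so t² = 23×15.6 = 358.8.
t* = √358.8 = 18.94 min.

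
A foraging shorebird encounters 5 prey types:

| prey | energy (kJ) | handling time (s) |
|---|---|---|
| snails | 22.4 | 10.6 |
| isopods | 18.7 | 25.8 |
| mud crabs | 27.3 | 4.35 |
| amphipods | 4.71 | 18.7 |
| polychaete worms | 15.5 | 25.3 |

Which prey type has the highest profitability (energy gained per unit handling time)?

Profitability E/h (kJ/s): snails = 22.4/10.6 = 2.11, isopods = 18.7/25.8 = 0.725, mud crabs = 27.3/4.35 = 6.28, amphipods = 4.71/18.7 = 0.252, polychaete worms = 15.5/25.3 = 0.613.
Ranked: mud crabs > snails > isopods > polychaete worms > amphipods.

mud crabs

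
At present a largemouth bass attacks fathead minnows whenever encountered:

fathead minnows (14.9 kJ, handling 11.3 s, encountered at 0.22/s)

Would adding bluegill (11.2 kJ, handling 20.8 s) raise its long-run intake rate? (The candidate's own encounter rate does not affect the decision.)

On fathead minnows alone, R = ΣλE/(1+Σλh) = 3.278/3.486 = 0.9403 kJ/s.
bluegill: E/h = 11.2/20.8 = 0.5385 kJ/s.
Since 0.5385 < R, time spent handling bluegill is better spent searching.

No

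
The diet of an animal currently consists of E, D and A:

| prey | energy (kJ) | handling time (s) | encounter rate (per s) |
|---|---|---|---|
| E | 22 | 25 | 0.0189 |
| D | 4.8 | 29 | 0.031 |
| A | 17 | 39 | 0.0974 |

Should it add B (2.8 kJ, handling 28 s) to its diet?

No

Intake rate on the current diet: R = (0.0189×22 + 0.031×4.8 + 0.0974×17) / (1 + 0.0189×25 + 0.031×29 + 0.0974×39) = 2.22/6.17 = 0.3599 kJ/s.
B: E/h = 2.8/28 = 0.1 kJ/s.
Since 0.1 < R, time spent handling B is better spent searching.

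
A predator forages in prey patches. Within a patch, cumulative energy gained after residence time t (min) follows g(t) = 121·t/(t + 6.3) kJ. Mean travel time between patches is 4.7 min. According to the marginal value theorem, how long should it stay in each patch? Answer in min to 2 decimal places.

By the marginal value theorem, leave when the instantaneous gain rate g'(t) equals the habitat-wide average g(t)/(T + t).
g'(t) = 121·6.3/(t + 6.3)². Setting 121·6.3/(t+6.3)² = 121t/[(t+6.3)(4.7+t)] gives 6.3(4.7+t) = t(t+6.3), so t² = 6.3×4.7 = 29.61.
t* = √29.61 = 5.442 min.

5.44 min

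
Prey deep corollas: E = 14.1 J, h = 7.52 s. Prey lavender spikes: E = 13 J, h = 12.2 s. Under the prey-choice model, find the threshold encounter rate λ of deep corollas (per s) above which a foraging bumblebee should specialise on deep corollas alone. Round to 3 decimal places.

At the threshold, the rate on deep corollas alone equals the profitability of lavender spikes: λ·14.1/(1 + λ·7.52) = 13/12.2 = 1.066.
Rearranging, λ(14.1 − 1.066×7.52) = 1.066, so λ = 1.066/6.087 = 0.1751 per s.

0.175 per s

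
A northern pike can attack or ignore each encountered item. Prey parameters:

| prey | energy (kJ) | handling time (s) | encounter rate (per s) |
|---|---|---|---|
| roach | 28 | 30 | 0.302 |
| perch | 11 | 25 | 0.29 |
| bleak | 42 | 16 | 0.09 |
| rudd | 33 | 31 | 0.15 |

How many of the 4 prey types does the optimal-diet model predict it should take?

Rank by E/h (kJ/s): bleak 2.62, rudd 1.06, roach 0.933, perch 0.44. Include each in turn until the next type's E/h falls below the running intake rate.
Rate on top 1: 1.549. rudd: 1.06 < 1.549 → exclude; stop.
Optimal diet: bleak — 1 of 4 types.

1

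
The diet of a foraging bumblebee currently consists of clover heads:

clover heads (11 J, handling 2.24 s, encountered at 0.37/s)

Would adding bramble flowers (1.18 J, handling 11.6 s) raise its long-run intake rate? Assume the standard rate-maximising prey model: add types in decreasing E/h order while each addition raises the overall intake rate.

No

Current rate: (0.37×11)/(1 + 0.37×2.24) = 2.226 J/s.
Profitability of bramble flowers: 1.18/11.6 = 0.1017 J/s.
Since 0.1017 < R, time spent handling bramble flowers is better spent searching.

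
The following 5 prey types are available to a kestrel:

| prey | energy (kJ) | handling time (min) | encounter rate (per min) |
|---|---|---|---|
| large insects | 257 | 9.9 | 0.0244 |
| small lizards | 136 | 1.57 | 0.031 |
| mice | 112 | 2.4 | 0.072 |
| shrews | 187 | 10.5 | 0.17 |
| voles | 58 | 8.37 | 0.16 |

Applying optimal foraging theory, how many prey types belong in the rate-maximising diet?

4

E/h in descending order: small lizards 86.6, mice 46.7, large insects 26, shrews 17.8, voles 6.93 kJ/min. The optimal diet is the largest prefix of this list for which every included type satisfies E_i/h_i > R on the types above it.
Rate on top 1: 4.02. mice: 46.7 > 4.02 → include.
Rate on top 2: 10.05. large insects: 26 > 10.05 → include.
Rate on top 3: 12.68. shrews: 17.8 > 12.68 → include.
Rate on top 4: 15.5. voles: 6.93 < 15.5 → exclude; stop.
Optimal diet: small lizards, mice, large insects, shrews — 4 of 5 types.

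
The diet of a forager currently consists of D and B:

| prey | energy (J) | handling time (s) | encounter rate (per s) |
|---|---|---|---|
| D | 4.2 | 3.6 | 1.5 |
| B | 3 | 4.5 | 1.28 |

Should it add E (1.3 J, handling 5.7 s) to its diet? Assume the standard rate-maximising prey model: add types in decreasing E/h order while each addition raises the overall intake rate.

Current rate: (1.5×4.2 + 1.28×3)/(1 + 1.5×3.6 + 1.28×4.5) = 0.8339 J/s.
E: E/h = 1.3/5.7 = 0.2281 J/s.
Since 0.2281 < R, time spent handling E is better spent searching.

No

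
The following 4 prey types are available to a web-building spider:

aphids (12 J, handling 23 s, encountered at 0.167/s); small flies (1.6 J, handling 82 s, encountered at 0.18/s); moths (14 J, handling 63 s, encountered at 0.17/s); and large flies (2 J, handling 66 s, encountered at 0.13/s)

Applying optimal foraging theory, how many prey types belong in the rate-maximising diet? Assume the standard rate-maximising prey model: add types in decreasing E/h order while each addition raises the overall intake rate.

Rank by E/h (J/s): aphids 0.522, moths 0.222, large flies 0.0303, small flies 0.0195. Include each in turn until the next type's E/h falls below the running intake rate.
Rate on top 1: 0.414. moths: 0.222 < 0.414 → exclude; stop.
Optimal diet: aphids — 1 of 4 types.

1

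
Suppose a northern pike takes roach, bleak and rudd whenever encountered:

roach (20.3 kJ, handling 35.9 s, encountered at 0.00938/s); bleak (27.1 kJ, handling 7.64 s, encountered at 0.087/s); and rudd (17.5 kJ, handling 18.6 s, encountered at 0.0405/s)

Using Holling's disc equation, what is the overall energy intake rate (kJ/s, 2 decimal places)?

1.18 kJ/s

R = Σλ_iE_i / (1 + Σλ_ih_i)
Numerator: 0.00938×20.3 + 0.087×27.1 + 0.0405×17.5 = 3.257
Denominator: 1 + 0.00938×35.9 + 0.087×7.64 + 0.0405×18.6 = 2.755
R = 3.257/2.755 = 1.182 kJ/s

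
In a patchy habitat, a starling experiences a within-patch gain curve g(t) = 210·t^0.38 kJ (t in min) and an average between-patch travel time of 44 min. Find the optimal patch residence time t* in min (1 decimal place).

By the marginal value theorem, leave when the instantaneous gain rate g'(t) equals the habitat-wide average g(t)/(T + t).
g'(t) = 0.38·210·t^-0.62. Setting 0.38·210·t^-0.62 = 210·t^0.38/(44+t) gives 0.38(44+t) = t, so 0.62·t = 0.38×44.
t* = 0.38×44/0.62 = 26.97 min.

27.0 min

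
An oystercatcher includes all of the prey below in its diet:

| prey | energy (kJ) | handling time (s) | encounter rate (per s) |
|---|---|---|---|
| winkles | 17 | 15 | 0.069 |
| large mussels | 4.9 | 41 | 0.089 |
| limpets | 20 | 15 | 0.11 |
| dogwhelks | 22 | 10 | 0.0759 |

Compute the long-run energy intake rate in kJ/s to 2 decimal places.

0.68 kJ/s

Energy encountered per unit search time: 0.069×17 + 0.089×4.9 + 0.11×20 + 0.0759×22 = 5.479 kJ/s.
Handling time per unit search time: 0.069×15 + 0.089×41 + 0.11×15 + 0.0759×10 = 7.093.
Rate = 5.479/(1 + 7.093) = 0.677 kJ/s.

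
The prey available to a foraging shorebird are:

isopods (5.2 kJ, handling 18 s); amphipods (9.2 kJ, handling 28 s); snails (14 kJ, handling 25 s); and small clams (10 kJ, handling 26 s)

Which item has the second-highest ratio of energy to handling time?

In descending order of E/h:
snails: 14/25 = 0.56 kJ/s
small clams: 10/26 = 0.385 kJ/s
amphipods: 9.2/28 = 0.329 kJ/s
isopods: 5.2/18 = 0.289 kJ/s

small clams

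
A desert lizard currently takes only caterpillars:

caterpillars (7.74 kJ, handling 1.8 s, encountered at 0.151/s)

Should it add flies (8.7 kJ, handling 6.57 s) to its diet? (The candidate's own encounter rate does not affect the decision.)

Current rate: (0.151×7.74)/(1 + 0.151×1.8) = 0.919 kJ/s.
Profitability of flies: 8.7/6.57 = 1.324 kJ/s.
1.324 > 0.919, so adding flies raises the average — include it.

Yes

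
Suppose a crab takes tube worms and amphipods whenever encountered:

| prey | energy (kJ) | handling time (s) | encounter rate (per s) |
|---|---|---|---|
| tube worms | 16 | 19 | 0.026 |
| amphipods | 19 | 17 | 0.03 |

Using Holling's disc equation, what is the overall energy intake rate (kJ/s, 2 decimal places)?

0.49 kJ/s

R = (0.026×16 + 0.03×19) / (1 + 0.026×19 + 0.03×17) = 0.986/2.004 = 0.492 kJ/s.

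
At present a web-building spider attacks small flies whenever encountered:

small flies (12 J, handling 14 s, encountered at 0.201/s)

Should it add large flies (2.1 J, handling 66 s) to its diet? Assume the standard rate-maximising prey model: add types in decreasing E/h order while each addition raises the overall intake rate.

No

On small flies alone, R = ΣλE/(1+Σλh) = 2.412/3.814 = 0.6324 J/s.
large flies: E/h = 2.1/66 = 0.03182 J/s.
0.03182 < 0.6324, so adding large flies would lower the average — exclude it.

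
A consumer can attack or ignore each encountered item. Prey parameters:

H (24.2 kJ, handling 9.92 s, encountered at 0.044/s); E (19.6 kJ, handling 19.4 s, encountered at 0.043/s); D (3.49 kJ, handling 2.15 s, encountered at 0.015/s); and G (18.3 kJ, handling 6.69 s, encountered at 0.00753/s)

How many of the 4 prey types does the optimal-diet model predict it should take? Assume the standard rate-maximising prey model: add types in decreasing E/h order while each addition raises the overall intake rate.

4

Profitabilities (E/h, kJ/s): G 2.74, H 2.44, D 1.62, E 1.01. Add prey in this order while the next type's profitability exceeds the intake rate on those already taken.
Rate on top 1: 0.1312. H: 2.44 > 0.1312 → include.
Rate on top 2: 0.8088. D: 1.62 > 0.8088 → include.
Rate on top 3: 0.8261. E: 1.01 > 0.8261 → include.
Optimal diet: G, H, D, E — 4 of 4 types.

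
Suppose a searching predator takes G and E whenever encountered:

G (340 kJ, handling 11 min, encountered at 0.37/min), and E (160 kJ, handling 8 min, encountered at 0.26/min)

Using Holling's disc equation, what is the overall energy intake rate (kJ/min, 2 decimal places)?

23.41 kJ/min

Energy encountered per unit search time: 0.37×340 + 0.26×160 = 167.4 kJ/min.
Handling time per unit search time: 0.37×11 + 0.26×8 = 6.15.
Rate = 167.4/(1 + 6.15) = 23.41 kJ/min.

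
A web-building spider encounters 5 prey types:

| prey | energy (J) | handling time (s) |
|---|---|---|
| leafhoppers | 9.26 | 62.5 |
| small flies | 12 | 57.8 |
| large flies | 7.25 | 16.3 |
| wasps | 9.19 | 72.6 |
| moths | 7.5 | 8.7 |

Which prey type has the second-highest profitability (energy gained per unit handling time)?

Profitability E/h (J/s): leafhoppers = 9.26/62.5 = 0.148, small flies = 12/57.8 = 0.208, large flies = 7.25/16.3 = 0.445, wasps = 9.19/72.6 = 0.127, moths = 7.5/8.7 = 0.862.
Ranked: moths > large flies > small flies > leafhoppers > wasps.

large flies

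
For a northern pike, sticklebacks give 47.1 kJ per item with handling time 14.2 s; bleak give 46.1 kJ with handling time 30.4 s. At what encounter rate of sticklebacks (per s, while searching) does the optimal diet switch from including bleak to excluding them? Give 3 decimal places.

0.059 per s

Drop bleak once their profitability E₂/h₂ falls below the rate achievable on sticklebacks alone: E₂/h₂ = λE₁/(1 + λh₁).
Solve for λ: λE₁h₂ = E₂(1 + λh₁) → λ(E₁h₂ − E₂h₁) = E₂ → λ = E₂/(E₁h₂ − E₂h₁).
λ = 46.1/(47.1×30.4 − 46.1×14.2) = 46.1/777.2 = 0.05931 per s.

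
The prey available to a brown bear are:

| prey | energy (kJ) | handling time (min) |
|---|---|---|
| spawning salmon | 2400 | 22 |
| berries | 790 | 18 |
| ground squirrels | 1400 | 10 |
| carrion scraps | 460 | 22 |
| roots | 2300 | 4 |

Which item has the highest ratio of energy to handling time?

roots

In descending order of E/h:
roots: 2300/4 = 575 kJ/min
ground squirrels: 1400/10 = 140 kJ/min
spawning salmon: 2400/22 = 109 kJ/min
berries: 790/18 = 43.9 kJ/min
carrion scraps: 460/22 = 20.9 kJ/min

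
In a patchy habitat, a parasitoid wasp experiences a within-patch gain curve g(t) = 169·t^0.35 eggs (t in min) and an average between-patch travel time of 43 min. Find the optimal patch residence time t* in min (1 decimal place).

By the marginal value theorem, leave when the instantaneous gain rate g'(t) equals the habitat-wide average g(t)/(T + t).
g'(t) = 0.35·169·t^-0.65. Setting 0.35·169·t^-0.65 = 169·t^0.35/(43+t) gives 0.35(43+t) = t, so 0.65·t = 0.35×43.
t* = 0.35×43/0.65 = 23.15 min.

23.2 min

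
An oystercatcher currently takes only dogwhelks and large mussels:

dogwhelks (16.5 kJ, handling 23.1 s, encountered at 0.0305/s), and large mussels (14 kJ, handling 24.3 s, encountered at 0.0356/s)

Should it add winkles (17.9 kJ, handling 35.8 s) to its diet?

On dogwhelks and large mussels alone, R = ΣλE/(1+Σλh) = 1.002/2.57 = 0.3898 kJ/s.
winkles: E/h = 17.9/35.8 = 0.5 kJ/s.
0.5 > 0.3898, so adding winkles raises the average — include it.

Yes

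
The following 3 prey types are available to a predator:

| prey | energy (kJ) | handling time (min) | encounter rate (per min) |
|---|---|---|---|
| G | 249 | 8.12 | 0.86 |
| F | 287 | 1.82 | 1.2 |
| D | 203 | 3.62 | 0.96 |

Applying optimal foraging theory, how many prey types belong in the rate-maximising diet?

1

E/h in descending order: F 158, D 56.1, G 30.7 kJ/min. The optimal diet is the largest prefix of this list for which every included type satisfies E_i/h_i > R on the types above it.
Rate on top 1: 108.2. D: 56.1 < 108.2 → exclude; stop.
Optimal diet: F — 1 of 3 types.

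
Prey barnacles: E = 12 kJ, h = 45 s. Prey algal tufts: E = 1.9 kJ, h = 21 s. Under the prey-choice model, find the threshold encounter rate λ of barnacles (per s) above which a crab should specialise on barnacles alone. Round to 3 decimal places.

0.011 per s

Drop algal tufts once their profitability E₂/h₂ falls below the rate achievable on barnacles alone: E₂/h₂ = λE₁/(1 + λh₁).
Solve for λ: λE₁h₂ = E₂(1 + λh₁) → λ(E₁h₂ − E₂h₁) = E₂ → λ = E₂/(E₁h₂ − E₂h₁).
λ = 1.9/(12×21 − 1.9×45) = 1.9/166.5 = 0.01141 per s.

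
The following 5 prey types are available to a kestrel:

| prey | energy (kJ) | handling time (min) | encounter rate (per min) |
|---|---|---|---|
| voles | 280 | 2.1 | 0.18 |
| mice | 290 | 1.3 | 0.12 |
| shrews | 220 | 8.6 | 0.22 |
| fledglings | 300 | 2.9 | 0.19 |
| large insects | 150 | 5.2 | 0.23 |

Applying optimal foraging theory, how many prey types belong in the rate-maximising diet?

3

Profitabilities (E/h, kJ/min): mice 223, voles 133, fledglings 103, large insects 28.8, shrews 25.6. Add prey in this order while the next type's profitability exceeds the intake rate on those already taken.
Rate on top 1: 30.1. voles: 133 > 30.1 → include.
Rate on top 2: 55.54. fledglings: 103 > 55.54 → include.
Rate on top 3: 68.2. large insects: 28.8 < 68.2 → exclude; stop.
Optimal diet: mice, voles, fledglings — 3 of 5 types.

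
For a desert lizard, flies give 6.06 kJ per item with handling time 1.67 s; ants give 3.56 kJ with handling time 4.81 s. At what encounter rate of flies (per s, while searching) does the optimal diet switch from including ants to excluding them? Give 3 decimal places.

At the threshold, the rate on flies alone equals the profitability of ants: λ·6.06/(1 + λ·1.67) = 3.56/4.81 = 0.7401.
Rearranging, λ(6.06 − 0.7401×1.67) = 0.7401, so λ = 0.7401/4.824 = 0.1534 per s.

0.153 per s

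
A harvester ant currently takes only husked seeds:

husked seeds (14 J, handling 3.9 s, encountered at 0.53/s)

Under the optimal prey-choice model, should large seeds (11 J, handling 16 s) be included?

No

Current rate: (0.53×14)/(1 + 0.53×3.9) = 2.419 J/s.
Profitability of large seeds: 11/16 = 0.6875 J/s.
0.6875 < 2.419, so adding large seeds would lower the average — exclude it.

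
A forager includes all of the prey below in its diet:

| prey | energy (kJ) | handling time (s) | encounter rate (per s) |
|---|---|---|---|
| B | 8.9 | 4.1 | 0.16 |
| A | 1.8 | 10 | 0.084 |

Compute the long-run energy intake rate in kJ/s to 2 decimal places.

R = (0.16×8.9 + 0.084×1.8) / (1 + 0.16×4.1 + 0.084×10) = 1.575/2.496 = 0.6311 kJ/s.

0.63 kJ/s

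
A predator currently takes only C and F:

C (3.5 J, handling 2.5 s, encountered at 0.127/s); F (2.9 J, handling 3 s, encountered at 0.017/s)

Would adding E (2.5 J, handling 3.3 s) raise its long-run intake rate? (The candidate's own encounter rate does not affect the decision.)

On C and F alone, R = ΣλE/(1+Σλh) = 0.4938/1.369 = 0.3608 J/s.
E: E/h = 2.5/3.3 = 0.7576 J/s.
Since 0.7576 > R, including E increases the long-run rate.

Yes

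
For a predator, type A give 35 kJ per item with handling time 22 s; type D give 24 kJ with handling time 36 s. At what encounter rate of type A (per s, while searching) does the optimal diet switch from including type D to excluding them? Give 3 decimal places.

0.033 per s

At the threshold, the rate on type A alone equals the profitability of type D: λ·35/(1 + λ·22) = 24/36 = 0.6667.
Rearranging, λ(35 − 0.6667×22) = 0.6667, so λ = 0.6667/20.33 = 0.03279 per s.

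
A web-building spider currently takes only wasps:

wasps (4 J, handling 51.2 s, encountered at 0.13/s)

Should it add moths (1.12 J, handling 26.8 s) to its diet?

Current rate: (0.13×4)/(1 + 0.13×51.2) = 0.06792 J/s.
moths: E/h = 1.12/26.8 = 0.04179 J/s.
0.04179 < 0.06792, so adding moths would lower the average — exclude it.

No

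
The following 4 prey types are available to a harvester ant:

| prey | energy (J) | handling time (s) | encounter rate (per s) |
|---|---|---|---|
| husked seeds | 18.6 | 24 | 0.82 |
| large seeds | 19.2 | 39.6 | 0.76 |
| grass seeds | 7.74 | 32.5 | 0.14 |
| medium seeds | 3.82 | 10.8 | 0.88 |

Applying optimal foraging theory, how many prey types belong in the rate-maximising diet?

1

Profitabilities (E/h, J/s): husked seeds 0.775, large seeds 0.485, medium seeds 0.354, grass seeds 0.238. Add prey in this order while the next type's profitability exceeds the intake rate on those already taken.
Rate on top 1: 0.7375. large seeds: 0.485 < 0.7375 → exclude; stop.
Optimal diet: husked seeds — 1 of 4 types.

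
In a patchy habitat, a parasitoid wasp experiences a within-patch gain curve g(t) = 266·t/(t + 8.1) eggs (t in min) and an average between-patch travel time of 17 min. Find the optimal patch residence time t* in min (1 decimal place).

11.7 min

By the marginal value theorem, leave when the instantaneous gain rate g'(t) equals the habitat-wide average g(t)/(T + t).
g'(t) = 266·8.1/(t + 8.1)². Setting 266·8.1/(t+8.1)² = 266t/[(t+8.1)(17+t)] gives 8.1(17+t) = t(t+8.1), so t² = 8.1×17 = 137.7.
t* = √137.7 = 11.73 min.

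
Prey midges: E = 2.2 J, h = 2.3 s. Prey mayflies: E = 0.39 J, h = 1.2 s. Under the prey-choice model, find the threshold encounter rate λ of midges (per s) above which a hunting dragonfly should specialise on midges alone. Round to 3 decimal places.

0.224 per s

The zero-one rule: include mayflies iff E₂/h₂ > λE₁/(1+λh₁). Equality gives the switch point.
λE₁h₂ = E₂ + λE₂h₁ ⇒ λ = E₂/(E₁h₂ − E₂h₁) = 0.39/(2.64 − 0.897) = 0.2238 per s.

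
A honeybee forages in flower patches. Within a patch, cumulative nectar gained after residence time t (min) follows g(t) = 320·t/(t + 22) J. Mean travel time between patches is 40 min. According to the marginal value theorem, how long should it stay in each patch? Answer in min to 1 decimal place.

Optimal t* satisfies g'(t*) = g(t*)/(T + t*).
g'(t) = 320·22/(t + 22)². Setting 320·22/(t+22)² = 320t/[(t+22)(40+t)] gives 22(40+t) = t(t+22), so t² = 22×40 = 880.
t* = √880 = 29.66 min.

29.7 min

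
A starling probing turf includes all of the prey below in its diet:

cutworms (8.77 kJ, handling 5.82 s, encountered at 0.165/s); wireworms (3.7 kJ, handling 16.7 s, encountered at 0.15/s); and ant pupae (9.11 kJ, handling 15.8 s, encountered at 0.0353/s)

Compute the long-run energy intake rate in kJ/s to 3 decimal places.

Energy encountered per unit search time: 0.165×8.77 + 0.15×3.7 + 0.0353×9.11 = 2.324 kJ/s.
Handling time per unit search time: 0.165×5.82 + 0.15×16.7 + 0.0353×15.8 = 4.023.
Rate = 2.324/(1 + 4.023) = 0.4626 kJ/s.

0.463 kJ/s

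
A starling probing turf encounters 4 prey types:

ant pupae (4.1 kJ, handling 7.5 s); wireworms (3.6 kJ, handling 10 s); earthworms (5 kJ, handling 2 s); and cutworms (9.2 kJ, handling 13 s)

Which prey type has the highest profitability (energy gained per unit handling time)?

In descending order of E/h:
earthworms: 5/2 = 2.5 kJ/s
cutworms: 9.2/13 = 0.708 kJ/s
ant pupae: 4.1/7.5 = 0.547 kJ/s
wireworms: 3.6/10 = 0.36 kJ/s

earthworms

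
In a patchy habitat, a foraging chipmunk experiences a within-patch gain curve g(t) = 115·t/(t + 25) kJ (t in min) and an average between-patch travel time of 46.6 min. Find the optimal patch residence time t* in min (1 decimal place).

Maximise g(t)/(T+t): set derivative to zero → g'(t)(T+t) = g(t).
g'(t) = 115·25/(t + 25)². Setting 115·25/(t+25)² = 115t/[(t+25)(46.6+t)] gives 25(46.6+t) = t(t+25), so t² = 25×46.6 = 1165.
t* = √1165 = 34.13 min.

34.1 min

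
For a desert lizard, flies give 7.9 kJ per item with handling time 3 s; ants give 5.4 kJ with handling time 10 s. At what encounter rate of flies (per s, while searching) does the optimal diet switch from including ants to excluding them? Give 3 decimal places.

0.086 per s

The zero-one rule: include ants iff E₂/h₂ > λE₁/(1+λh₁). Equality gives the switch point.
λE₁h₂ = E₂ + λE₂h₁ ⇒ λ = E₂/(E₁h₂ − E₂h₁) = 5.4/(79 − 16.2) = 0.08599 per s.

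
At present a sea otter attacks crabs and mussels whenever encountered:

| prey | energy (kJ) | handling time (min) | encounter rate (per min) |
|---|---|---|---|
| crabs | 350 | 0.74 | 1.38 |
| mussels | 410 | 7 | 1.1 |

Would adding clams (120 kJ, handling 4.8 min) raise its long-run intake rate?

No

Current rate: (1.38×350 + 1.1×410)/(1 + 1.38×0.74 + 1.1×7) = 96.08 kJ/min.
Profitability of clams: 120/4.8 = 25 kJ/min.
Since 25 < R, time spent handling clams is better spent searching.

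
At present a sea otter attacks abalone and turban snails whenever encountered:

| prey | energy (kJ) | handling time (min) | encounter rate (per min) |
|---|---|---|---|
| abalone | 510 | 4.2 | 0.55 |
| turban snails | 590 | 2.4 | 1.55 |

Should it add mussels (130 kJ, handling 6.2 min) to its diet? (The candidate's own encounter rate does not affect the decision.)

No

On abalone and turban snails alone, R = ΣλE/(1+Σλh) = 1195/7.03 = 170 kJ/min.
mussels: E/h = 130/6.2 = 20.97 kJ/min.
Since 20.97 < R, time spent handling mussels is better spent searching.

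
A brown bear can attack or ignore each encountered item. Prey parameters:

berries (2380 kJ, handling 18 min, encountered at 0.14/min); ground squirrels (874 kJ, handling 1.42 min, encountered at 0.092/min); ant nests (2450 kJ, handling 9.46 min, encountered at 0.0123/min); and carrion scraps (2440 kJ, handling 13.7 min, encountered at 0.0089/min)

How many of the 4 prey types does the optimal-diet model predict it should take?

Rank by E/h (kJ/min): ground squirrels 615, ant nests 259, carrion scraps 178, berries 132. Include each in turn until the next type's E/h falls below the running intake rate.
Rate on top 1: 71.12. ant nests: 259 > 71.12 → include.
Rate on top 2: 88.65. carrion scraps: 178 > 88.65 → include.
Rate on top 3: 96.62. berries: 132 > 96.62 → include.
Optimal diet: ground squirrels, ant nests, carrion scraps, berries — 4 of 4 types.

4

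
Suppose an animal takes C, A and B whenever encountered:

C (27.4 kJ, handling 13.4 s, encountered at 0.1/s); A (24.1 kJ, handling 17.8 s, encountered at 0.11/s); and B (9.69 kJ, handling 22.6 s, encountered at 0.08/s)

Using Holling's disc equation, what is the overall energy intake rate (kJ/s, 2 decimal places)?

R = (0.1×27.4 + 0.11×24.1 + 0.08×9.69) / (1 + 0.1×13.4 + 0.11×17.8 + 0.08×22.6) = 6.166/6.106 = 1.01 kJ/s.

1.01 kJ/s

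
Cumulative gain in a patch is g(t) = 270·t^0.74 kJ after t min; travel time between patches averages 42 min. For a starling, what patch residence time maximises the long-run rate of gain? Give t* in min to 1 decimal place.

Maximise g(t)/(T+t): set derivative to zero → g'(t)(T+t) = g(t).
g'(t) = 0.74·270·t^-0.26. Setting 0.74·270·t^-0.26 = 270·t^0.74/(42+t) gives 0.74(42+t) = t, so 0.26·t = 0.74×42.
t* = 0.74×42/0.26 = 119.5 min.

119.5 min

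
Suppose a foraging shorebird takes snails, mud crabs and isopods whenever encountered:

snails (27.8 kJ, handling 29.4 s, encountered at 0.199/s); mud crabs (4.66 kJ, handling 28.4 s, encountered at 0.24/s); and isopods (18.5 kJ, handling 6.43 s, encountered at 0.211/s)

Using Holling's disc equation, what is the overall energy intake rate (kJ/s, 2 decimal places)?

R = Σλ_iE_i / (1 + Σλ_ih_i)
Numerator: 0.199×27.8 + 0.24×4.66 + 0.211×18.5 = 10.55
Denominator: 1 + 0.199×29.4 + 0.24×28.4 + 0.211×6.43 = 15.02
R = 10.55/15.02 = 0.7025 kJ/s

0.70 kJ/s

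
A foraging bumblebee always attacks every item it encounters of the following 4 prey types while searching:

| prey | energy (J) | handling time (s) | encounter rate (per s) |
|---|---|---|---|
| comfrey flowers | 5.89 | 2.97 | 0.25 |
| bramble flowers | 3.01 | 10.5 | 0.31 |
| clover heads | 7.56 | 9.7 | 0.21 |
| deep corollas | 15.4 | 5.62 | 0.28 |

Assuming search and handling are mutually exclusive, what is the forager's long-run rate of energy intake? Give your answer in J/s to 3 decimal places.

R = Σλ_iE_i / (1 + Σλ_ih_i)
Numerator: 0.25×5.89 + 0.31×3.01 + 0.21×7.56 + 0.28×15.4 = 8.305
Denominator: 1 + 0.25×2.97 + 0.31×10.5 + 0.21×9.7 + 0.28×5.62 = 8.608
R = 8.305/8.608 = 0.9648 J/s

0.965 J/s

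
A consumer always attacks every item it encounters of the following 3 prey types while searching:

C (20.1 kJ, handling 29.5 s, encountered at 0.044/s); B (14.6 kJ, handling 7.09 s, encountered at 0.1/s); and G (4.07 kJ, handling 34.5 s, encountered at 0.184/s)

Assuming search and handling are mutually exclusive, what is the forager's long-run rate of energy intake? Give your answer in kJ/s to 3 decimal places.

R = (0.044×20.1 + 0.1×14.6 + 0.184×4.07) / (1 + 0.044×29.5 + 0.1×7.09 + 0.184×34.5) = 3.093/9.355 = 0.3307 kJ/s.

0.331 kJ/s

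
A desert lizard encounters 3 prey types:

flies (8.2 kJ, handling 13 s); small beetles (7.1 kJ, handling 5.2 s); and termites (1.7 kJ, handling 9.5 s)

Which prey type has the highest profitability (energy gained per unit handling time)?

In descending order of E/h:
small beetles: 7.1/5.2 = 1.37 kJ/s
flies: 8.2/13 = 0.631 kJ/s
termites: 1.7/9.5 = 0.179 kJ/s

small beetles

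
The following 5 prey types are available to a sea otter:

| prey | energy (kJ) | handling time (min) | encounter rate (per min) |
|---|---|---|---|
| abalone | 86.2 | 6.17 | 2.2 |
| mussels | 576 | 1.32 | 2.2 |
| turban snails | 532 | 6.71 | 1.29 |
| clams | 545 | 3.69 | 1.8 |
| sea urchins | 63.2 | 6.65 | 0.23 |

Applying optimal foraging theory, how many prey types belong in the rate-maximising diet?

Profitabilities (E/h, kJ/min): mussels 436, clams 148, turban snails 79.3, abalone 14, sea urchins 9.5. Add prey in this order while the next type's profitability exceeds the intake rate on those already taken.
Rate on top 1: 324.6. clams: 148 < 324.6 → exclude; stop.
Optimal diet: mussels — 1 of 5 types.

1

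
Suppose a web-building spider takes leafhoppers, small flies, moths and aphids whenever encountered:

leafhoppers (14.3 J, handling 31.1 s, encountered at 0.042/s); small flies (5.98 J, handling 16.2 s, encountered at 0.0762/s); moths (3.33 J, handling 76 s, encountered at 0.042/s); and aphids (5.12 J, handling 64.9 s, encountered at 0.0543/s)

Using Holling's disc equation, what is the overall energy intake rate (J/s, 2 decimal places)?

R = Σλ_iE_i / (1 + Σλ_ih_i)
Numerator: 0.042×14.3 + 0.0762×5.98 + 0.042×3.33 + 0.0543×5.12 = 1.474
Denominator: 1 + 0.042×31.1 + 0.0762×16.2 + 0.042×76 + 0.0543×64.9 = 10.26
R = 1.474/10.26 = 0.1437 J/s

0.14 J/s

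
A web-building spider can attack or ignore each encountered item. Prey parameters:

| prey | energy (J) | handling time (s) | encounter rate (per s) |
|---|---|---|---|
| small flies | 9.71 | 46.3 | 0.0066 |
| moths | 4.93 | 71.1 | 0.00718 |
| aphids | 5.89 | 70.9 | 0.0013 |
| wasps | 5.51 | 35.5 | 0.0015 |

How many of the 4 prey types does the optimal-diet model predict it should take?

4

Rank by E/h (J/s): small flies 0.21, wasps 0.155, aphids 0.0831, moths 0.0693. Include each in turn until the next type's E/h falls below the running intake rate.
Rate on top 1: 0.04909. wasps: 0.155 > 0.04909 → include.
Rate on top 2: 0.05325. aphids: 0.0831 > 0.05325 → include.
Rate on top 3: 0.05514. moths: 0.0693 > 0.05514 → include.
Optimal diet: small flies, wasps, aphids, moths — 4 of 4 types.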